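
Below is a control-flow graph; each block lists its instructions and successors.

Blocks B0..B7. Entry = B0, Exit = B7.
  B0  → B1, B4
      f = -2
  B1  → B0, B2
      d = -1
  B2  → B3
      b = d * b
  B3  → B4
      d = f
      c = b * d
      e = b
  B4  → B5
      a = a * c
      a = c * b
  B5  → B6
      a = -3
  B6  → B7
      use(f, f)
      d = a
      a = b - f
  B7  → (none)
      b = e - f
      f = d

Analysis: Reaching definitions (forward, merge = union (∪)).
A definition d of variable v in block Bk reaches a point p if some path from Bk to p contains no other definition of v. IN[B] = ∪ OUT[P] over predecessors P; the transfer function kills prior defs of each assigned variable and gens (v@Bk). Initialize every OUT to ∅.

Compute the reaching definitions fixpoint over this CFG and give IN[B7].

Answer: {a@B6, b@B2, c@B3, d@B6, e@B3, f@B0}

Trace:
Fixpoint table:
  B0:  IN={d@B1, f@B0}  OUT={d@B1, f@B0}
  B1:  IN={d@B1, f@B0}  OUT={d@B1, f@B0}
  B2:  IN={d@B1, f@B0}  OUT={b@B2, d@B1, f@B0}
  B3:  IN={b@B2, d@B1, f@B0}  OUT={b@B2, c@B3, d@B3, e@B3, f@B0}
  B4:  IN={b@B2, c@B3, d@B1, d@B3, e@B3, f@B0}  OUT={a@B4, b@B2, c@B3, d@B1, d@B3, e@B3, f@B0}
  B5:  IN={a@B4, b@B2, c@B3, d@B1, d@B3, e@B3, f@B0}  OUT={a@B5, b@B2, c@B3, d@B1, d@B3, e@B3, f@B0}
  B6:  IN={a@B5, b@B2, c@B3, d@B1, d@B3, e@B3, f@B0}  OUT={a@B6, b@B2, c@B3, d@B6, e@B3, f@B0}
  B7:  IN={a@B6, b@B2, c@B3, d@B6, e@B3, f@B0}  OUT={a@B6, b@B7, c@B3, d@B6, e@B3, f@B7}

Merge at B7: IN[B7] = OUT[B6] = {a@B6, b@B2, c@B3, d@B6, e@B3, f@B0}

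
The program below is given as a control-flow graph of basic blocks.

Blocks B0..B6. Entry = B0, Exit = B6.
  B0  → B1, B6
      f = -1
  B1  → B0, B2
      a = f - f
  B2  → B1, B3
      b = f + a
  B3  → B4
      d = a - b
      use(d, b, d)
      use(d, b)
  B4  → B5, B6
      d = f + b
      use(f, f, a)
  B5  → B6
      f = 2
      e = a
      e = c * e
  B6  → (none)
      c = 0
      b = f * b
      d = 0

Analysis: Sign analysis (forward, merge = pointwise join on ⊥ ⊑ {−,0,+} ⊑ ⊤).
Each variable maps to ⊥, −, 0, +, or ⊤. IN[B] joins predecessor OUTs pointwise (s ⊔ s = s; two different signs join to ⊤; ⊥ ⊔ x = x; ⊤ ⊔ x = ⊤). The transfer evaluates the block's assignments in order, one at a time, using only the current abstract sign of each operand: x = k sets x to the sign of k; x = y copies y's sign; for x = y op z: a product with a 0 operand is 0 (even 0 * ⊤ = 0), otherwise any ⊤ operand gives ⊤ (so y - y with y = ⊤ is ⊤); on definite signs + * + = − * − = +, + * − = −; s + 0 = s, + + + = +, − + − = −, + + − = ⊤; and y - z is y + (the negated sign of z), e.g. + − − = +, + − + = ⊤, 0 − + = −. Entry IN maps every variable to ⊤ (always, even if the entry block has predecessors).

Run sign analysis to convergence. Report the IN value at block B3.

Per-block solution:
  B0: | IN=(all ⊤) | OUT={f:-; rest ⊤}
  B1: | IN={f:-; rest ⊤} | OUT={f:-; rest ⊤}
  B2: | IN={f:-; rest ⊤} | OUT={f:-; rest ⊤}
  B3: | IN={f:-; rest ⊤} | OUT={f:-; rest ⊤}
  B4: | IN={f:-; rest ⊤} | OUT={f:-; rest ⊤}
  B5: | IN={f:-; rest ⊤} | OUT={f:+; rest ⊤}
  B6: | IN=(all ⊤) | OUT={c:0, d:0; rest ⊤}

Merge at B3: IN[B3] = OUT[B2] = {a: ⊤, b: ⊤, c: ⊤, d: ⊤, e: ⊤, f: -}

Answer: {a: ⊤, b: ⊤, c: ⊤, d: ⊤, e: ⊤, f: -}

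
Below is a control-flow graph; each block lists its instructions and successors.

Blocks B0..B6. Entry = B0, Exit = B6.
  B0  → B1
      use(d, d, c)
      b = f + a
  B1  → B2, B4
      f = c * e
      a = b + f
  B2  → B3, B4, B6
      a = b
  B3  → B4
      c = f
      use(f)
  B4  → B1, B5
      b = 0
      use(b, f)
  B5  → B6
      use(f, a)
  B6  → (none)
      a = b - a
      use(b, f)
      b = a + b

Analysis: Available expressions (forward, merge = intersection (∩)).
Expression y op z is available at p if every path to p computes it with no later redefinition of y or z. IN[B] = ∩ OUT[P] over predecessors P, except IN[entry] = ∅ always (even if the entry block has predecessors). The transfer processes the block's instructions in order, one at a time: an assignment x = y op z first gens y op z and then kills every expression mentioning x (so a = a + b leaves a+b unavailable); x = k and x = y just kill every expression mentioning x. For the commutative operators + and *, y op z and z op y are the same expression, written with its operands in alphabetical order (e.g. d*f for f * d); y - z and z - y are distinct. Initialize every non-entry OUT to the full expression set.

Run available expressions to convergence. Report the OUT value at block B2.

Answer: {b+f, c*e}

Working:
Converged values:
  B0:  IN={}  OUT={a+f}
  B1:  IN={}  OUT={b+f, c*e}
  B2:  IN={b+f, c*e}  OUT={b+f, c*e}
  B3:  IN={b+f, c*e}  OUT={b+f}
  B4:  IN={b+f}  OUT={}
  B5:  IN={}  OUT={}
  B6:  IN={}  OUT={}

Merge at B2: IN[B2] = OUT[B1] = {b+f, c*e}
Applying B2's transfer function to that IN value gives OUT[B2] (row B2 above).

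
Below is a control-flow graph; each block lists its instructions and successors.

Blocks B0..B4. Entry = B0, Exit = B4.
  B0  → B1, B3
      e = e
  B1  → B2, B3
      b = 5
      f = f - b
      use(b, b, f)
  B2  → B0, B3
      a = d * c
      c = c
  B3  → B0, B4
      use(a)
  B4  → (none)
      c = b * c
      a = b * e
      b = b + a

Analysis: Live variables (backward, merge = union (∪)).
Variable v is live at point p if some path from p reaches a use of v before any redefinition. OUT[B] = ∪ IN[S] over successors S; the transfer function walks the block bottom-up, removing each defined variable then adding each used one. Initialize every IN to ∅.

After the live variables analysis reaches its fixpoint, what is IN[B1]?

Fixpoint table:
  B0:   IN={a, b, c, d, e, f}   OUT={a, b, c, d, e, f}
  B1:   IN={a, c, d, e, f}   OUT={a, b, c, d, e, f}
  B2:   IN={b, c, d, e, f}   OUT={a, b, c, d, e, f}
  B3:   IN={a, b, c, d, e, f}   OUT={a, b, c, d, e, f}
  B4:   IN={b, c, e}   OUT={}

Merge at B1: OUT[B1] = IN[B2] ⊔ IN[B3] = {a, b, c, d, e, f}
Applying B1's transfer function to that OUT value gives IN[B1] (row B1 above).

Answer: {a, c, d, e, f}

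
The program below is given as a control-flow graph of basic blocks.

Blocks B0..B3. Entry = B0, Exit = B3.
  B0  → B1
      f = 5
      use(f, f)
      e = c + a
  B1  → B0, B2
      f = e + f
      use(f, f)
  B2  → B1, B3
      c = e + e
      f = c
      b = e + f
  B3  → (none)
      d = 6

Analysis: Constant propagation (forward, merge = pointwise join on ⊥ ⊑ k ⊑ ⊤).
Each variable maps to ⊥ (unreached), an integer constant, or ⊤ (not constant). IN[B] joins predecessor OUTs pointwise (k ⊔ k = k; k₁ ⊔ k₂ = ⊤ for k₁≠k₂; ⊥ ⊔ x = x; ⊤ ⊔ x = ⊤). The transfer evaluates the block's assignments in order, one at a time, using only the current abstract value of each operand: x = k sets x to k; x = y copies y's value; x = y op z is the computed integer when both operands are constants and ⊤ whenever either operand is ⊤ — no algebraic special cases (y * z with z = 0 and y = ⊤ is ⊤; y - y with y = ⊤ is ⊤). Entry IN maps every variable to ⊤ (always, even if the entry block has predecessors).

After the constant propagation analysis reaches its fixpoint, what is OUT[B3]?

Fixpoint table:
  B0:   IN=(all ⊤)   OUT={f:5; rest ⊤}
  B1:   IN=(all ⊤)   OUT=(all ⊤)
  B2:   IN=(all ⊤)   OUT=(all ⊤)
  B3:   IN=(all ⊤)   OUT={d:6; rest ⊤}

Merge at B3: IN[B3] = OUT[B2] = {a: ⊤, b: ⊤, c: ⊤, d: ⊤, e: ⊤, f: ⊤}
Applying B3's transfer function to that IN value gives OUT[B3] (row B3 above).

Answer: {a: ⊤, b: ⊤, c: ⊤, d: 6, e: ⊤, f: ⊤}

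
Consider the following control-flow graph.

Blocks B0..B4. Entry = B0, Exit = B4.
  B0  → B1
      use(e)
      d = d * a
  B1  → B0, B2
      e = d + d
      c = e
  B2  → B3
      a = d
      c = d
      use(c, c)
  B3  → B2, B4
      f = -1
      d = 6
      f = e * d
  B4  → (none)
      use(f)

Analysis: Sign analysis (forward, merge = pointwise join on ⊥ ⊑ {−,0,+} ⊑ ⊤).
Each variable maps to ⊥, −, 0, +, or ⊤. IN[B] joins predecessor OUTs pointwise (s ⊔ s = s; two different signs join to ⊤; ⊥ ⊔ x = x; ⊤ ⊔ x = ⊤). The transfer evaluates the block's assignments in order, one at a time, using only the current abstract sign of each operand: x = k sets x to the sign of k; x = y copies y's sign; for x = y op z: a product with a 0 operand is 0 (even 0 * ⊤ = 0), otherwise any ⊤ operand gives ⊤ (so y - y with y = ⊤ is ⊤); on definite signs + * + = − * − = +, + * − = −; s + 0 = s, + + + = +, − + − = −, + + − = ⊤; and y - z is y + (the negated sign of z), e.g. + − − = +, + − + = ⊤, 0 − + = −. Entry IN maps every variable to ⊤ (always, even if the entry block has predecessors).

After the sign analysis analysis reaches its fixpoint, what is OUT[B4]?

Fixpoint table:
  B0:  IN=(all ⊤)  OUT=(all ⊤)
  B1:  IN=(all ⊤)  OUT=(all ⊤)
  B2:  IN=(all ⊤)  OUT=(all ⊤)
  B3:  IN=(all ⊤)  OUT={d:+; rest ⊤}
  B4:  IN={d:+; rest ⊤}  OUT={d:+; rest ⊤}

Merge at B4: IN[B4] = OUT[B3] = {a: ⊤, b: ⊤, c: ⊤, d: +, e: ⊤, f: ⊤}
Applying B4's transfer function to that IN value gives OUT[B4] (row B4 above).

Answer: {a: ⊤, b: ⊤, c: ⊤, d: +, e: ⊤, f: ⊤}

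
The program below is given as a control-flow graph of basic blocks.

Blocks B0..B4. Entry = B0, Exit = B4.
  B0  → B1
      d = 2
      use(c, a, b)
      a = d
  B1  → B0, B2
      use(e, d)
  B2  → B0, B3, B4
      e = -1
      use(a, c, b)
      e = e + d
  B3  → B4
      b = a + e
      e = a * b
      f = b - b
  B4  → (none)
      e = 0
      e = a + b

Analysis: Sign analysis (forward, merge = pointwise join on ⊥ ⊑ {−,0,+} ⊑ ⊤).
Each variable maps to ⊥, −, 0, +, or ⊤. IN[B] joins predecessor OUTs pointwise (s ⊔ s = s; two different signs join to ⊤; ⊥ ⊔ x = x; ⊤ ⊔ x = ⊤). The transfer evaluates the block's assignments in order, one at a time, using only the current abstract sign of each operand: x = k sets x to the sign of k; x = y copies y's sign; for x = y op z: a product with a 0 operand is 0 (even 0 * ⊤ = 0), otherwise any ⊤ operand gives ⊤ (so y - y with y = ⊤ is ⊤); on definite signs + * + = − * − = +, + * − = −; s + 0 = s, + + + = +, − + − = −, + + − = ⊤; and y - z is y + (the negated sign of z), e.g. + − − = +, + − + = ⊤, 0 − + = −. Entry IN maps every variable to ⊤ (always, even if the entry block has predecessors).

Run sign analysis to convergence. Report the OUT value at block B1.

Answer: {a: +, b: ⊤, c: ⊤, d: +, e: ⊤, f: ⊤}

Trace:
Converged values:
  B0:  IN=(all ⊤)  OUT={a:+, d:+; rest ⊤}
  B1:  IN={a:+, d:+; rest ⊤}  OUT={a:+, d:+; rest ⊤}
  B2:  IN={a:+, d:+; rest ⊤}  OUT={a:+, d:+; rest ⊤}
  B3:  IN={a:+, d:+; rest ⊤}  OUT={a:+, d:+; rest ⊤}
  B4:  IN={a:+, d:+; rest ⊤}  OUT={a:+, d:+; rest ⊤}

Merge at B1: IN[B1] = OUT[B0] = {a: +, b: ⊤, c: ⊤, d: +, e: ⊤, f: ⊤}
Applying B1's transfer function to that IN value gives OUT[B1] (row B1 above).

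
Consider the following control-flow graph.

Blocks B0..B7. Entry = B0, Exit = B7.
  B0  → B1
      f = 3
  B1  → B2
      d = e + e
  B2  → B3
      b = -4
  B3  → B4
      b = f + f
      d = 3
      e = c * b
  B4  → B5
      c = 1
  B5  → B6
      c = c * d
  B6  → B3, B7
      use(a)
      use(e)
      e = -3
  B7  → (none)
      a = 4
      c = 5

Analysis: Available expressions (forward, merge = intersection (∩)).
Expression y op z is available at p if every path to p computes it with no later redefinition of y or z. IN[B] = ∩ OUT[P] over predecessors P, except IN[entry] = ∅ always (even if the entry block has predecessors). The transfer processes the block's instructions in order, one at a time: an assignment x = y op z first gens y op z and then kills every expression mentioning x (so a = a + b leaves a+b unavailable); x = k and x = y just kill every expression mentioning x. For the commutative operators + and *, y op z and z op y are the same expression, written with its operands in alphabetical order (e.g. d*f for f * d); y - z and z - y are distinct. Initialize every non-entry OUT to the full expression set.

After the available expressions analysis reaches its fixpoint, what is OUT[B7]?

Converged values:
  B0:   IN={}   OUT={}
  B1:   IN={}   OUT={e+e}
  B2:   IN={e+e}   OUT={e+e}
  B3:   IN={}   OUT={b*c, f+f}
  B4:   IN={b*c, f+f}   OUT={f+f}
  B5:   IN={f+f}   OUT={f+f}
  B6:   IN={f+f}   OUT={f+f}
  B7:   IN={f+f}   OUT={f+f}

Merge at B7: IN[B7] = OUT[B6] = {f+f}
Applying B7's transfer function to that IN value gives OUT[B7] (row B7 above).

Answer: {f+f}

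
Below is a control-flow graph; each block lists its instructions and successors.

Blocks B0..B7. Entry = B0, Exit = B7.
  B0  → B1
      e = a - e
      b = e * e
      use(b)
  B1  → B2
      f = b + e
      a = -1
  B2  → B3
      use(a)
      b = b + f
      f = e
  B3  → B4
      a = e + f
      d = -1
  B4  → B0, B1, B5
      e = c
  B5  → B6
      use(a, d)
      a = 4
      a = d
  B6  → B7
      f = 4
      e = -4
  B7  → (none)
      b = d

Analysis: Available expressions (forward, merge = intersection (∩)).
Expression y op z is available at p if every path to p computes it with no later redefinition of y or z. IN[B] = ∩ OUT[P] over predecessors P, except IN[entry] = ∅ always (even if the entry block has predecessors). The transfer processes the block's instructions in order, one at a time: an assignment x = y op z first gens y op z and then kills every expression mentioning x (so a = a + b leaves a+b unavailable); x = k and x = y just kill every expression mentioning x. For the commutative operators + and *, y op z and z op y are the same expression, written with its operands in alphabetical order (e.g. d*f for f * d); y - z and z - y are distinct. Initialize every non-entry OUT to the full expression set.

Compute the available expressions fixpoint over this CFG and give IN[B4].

Per-block solution:
  B0:  IN={}  OUT={e*e}
  B1:  IN={}  OUT={b+e}
  B2:  IN={b+e}  OUT={}
  B3:  IN={}  OUT={e+f}
  B4:  IN={e+f}  OUT={}
  B5:  IN={}  OUT={}
  B6:  IN={}  OUT={}
  B7:  IN={}  OUT={}

Merge at B4: IN[B4] = OUT[B3] = {e+f}

Answer: {e+f}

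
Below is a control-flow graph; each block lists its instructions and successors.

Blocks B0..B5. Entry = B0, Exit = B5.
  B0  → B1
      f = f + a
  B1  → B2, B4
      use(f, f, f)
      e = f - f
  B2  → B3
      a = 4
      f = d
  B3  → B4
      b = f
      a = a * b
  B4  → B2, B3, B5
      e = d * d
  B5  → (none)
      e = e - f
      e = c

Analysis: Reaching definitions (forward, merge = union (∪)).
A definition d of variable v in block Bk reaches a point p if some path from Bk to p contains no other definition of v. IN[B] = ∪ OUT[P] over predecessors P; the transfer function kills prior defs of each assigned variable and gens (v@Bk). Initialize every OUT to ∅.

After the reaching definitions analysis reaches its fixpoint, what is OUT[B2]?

Fixpoint table:
  B0: | IN={} | OUT={f@B0}
  B1: | IN={f@B0} | OUT={e@B1, f@B0}
  B2: | IN={a@B3, b@B3, e@B1, e@B4, f@B0, f@B2} | OUT={a@B2, b@B3, e@B1, e@B4, f@B2}
  B3: | IN={a@B2, a@B3, b@B3, e@B1, e@B4, f@B0, f@B2} | OUT={a@B3, b@B3, e@B1, e@B4, f@B0, f@B2}
  B4: | IN={a@B3, b@B3, e@B1, e@B4, f@B0, f@B2} | OUT={a@B3, b@B3, e@B4, f@B0, f@B2}
  B5: | IN={a@B3, b@B3, e@B4, f@B0, f@B2} | OUT={a@B3, b@B3, e@B5, f@B0, f@B2}

Merge at B2: IN[B2] = OUT[B1] ⊔ OUT[B4] = {a@B3, b@B3, e@B1, e@B4, f@B0, f@B2}
Applying B2's transfer function to that IN value gives OUT[B2] (row B2 above).

Answer: {a@B2, b@B3, e@B1, e@B4, f@B2}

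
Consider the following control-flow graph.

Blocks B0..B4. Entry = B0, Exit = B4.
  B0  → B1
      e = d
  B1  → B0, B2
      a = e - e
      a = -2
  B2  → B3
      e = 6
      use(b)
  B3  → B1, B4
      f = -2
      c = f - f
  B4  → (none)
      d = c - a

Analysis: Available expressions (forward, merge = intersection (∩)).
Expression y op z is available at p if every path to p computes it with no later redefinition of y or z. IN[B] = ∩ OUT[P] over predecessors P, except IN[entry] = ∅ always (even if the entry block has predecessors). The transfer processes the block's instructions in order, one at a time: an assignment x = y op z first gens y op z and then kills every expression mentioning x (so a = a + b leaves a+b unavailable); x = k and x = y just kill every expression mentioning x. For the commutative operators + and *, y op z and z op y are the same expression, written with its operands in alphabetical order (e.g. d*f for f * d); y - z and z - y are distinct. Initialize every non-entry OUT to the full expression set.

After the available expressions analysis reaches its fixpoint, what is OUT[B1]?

Per-block solution:
  B0:   IN={}   OUT={}
  B1:   IN={}   OUT={e-e}
  B2:   IN={e-e}   OUT={}
  B3:   IN={}   OUT={f-f}
  B4:   IN={f-f}   OUT={c-a, f-f}

Merge at B1: IN[B1] = OUT[B0] ∩ OUT[B3] = {}
Applying B1's transfer function to that IN value gives OUT[B1] (row B1 above).

Answer: {e-e}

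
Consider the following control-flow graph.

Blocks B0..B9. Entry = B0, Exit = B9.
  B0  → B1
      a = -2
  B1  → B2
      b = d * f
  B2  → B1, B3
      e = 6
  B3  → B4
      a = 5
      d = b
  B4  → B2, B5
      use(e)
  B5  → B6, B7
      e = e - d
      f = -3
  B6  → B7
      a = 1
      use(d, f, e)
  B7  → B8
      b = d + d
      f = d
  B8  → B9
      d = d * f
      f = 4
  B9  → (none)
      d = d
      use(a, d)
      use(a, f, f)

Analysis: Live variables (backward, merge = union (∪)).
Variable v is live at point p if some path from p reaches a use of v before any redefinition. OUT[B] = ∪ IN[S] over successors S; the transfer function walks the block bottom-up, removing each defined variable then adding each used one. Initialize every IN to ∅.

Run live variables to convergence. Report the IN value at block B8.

Answer: {a, d, f}

Derivation:
Fixpoint table:
  B0:   IN={d, f}   OUT={d, f}
  B1:   IN={d, f}   OUT={b, d, f}
  B2:   IN={b, d, f}   OUT={b, d, e, f}
  B3:   IN={b, e, f}   OUT={a, b, d, e, f}
  B4:   IN={a, b, d, e, f}   OUT={a, b, d, e, f}
  B5:   IN={a, d, e}   OUT={a, d, e, f}
  B6:   IN={d, e, f}   OUT={a, d}
  B7:   IN={a, d}   OUT={a, d, f}
  B8:   IN={a, d, f}   OUT={a, d, f}
  B9:   IN={a, d, f}   OUT={}

Merge at B8: OUT[B8] = IN[B9] = {a, d, f}
Applying B8's transfer function to that OUT value gives IN[B8] (row B8 above).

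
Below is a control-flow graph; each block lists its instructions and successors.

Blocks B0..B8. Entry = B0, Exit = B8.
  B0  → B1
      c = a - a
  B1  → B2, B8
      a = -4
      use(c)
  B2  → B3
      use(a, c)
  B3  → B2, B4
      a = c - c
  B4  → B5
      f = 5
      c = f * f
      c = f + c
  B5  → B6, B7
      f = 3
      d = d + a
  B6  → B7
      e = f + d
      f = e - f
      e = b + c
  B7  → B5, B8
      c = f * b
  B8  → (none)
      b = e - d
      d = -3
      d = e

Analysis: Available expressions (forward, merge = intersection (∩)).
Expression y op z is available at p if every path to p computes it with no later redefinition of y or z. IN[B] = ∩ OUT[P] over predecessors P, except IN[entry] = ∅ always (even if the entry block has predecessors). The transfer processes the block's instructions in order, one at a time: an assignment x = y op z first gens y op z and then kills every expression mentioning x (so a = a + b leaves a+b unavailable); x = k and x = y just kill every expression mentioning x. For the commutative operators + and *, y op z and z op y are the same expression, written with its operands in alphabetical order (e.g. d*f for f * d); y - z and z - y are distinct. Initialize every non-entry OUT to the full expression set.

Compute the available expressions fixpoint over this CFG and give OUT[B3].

Converged values:
  B0: | IN={} | OUT={a-a}
  B1: | IN={a-a} | OUT={}
  B2: | IN={} | OUT={}
  B3: | IN={} | OUT={c-c}
  B4: | IN={c-c} | OUT={f*f}
  B5: | IN={} | OUT={}
  B6: | IN={} | OUT={b+c}
  B7: | IN={} | OUT={b*f}
  B8: | IN={} | OUT={}

Merge at B3: IN[B3] = OUT[B2] = {}
Applying B3's transfer function to that IN value gives OUT[B3] (row B3 above).

Answer: {c-c}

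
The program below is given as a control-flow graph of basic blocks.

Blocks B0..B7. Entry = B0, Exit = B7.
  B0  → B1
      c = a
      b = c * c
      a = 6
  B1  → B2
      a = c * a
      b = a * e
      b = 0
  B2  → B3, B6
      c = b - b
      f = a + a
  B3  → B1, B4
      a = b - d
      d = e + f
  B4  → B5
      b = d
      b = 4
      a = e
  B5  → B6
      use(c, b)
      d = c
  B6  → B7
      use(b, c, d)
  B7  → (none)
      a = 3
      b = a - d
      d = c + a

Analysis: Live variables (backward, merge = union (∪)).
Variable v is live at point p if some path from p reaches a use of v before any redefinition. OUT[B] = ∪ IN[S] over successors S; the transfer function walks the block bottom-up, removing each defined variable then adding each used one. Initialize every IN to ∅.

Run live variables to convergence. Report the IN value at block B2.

Answer: {a, b, d, e}

Working:
Per-block solution:
  B0:   IN={a, d, e}   OUT={a, c, d, e}
  B1:   IN={a, c, d, e}   OUT={a, b, d, e}
  B2:   IN={a, b, d, e}   OUT={b, c, d, e, f}
  B3:   IN={b, c, d, e, f}   OUT={a, c, d, e}
  B4:   IN={c, d, e}   OUT={b, c}
  B5:   IN={b, c}   OUT={b, c, d}
  B6:   IN={b, c, d}   OUT={c, d}
  B7:   IN={c, d}   OUT={}

Merge at B2: OUT[B2] = IN[B3] ⊔ IN[B6] = {b, c, d, e, f}
Applying B2's transfer function to that OUT value gives IN[B2] (row B2 above).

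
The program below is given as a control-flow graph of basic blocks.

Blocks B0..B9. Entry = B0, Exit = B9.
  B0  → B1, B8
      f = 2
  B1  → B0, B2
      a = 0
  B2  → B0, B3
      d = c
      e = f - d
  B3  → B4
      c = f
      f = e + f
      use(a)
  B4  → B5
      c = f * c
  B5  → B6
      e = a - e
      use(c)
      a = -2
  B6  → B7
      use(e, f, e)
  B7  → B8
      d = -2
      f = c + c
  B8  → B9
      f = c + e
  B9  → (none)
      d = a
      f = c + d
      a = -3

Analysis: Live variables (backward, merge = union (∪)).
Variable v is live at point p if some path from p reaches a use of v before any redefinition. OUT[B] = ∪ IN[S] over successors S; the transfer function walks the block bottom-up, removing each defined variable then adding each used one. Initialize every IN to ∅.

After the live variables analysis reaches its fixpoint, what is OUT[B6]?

Converged values:
  B0: | IN={a, c, e} | OUT={a, c, e, f}
  B1: | IN={c, e, f} | OUT={a, c, e, f}
  B2: | IN={a, c, f} | OUT={a, c, e, f}
  B3: | IN={a, e, f} | OUT={a, c, e, f}
  B4: | IN={a, c, e, f} | OUT={a, c, e, f}
  B5: | IN={a, c, e, f} | OUT={a, c, e, f}
  B6: | IN={a, c, e, f} | OUT={a, c, e}
  B7: | IN={a, c, e} | OUT={a, c, e}
  B8: | IN={a, c, e} | OUT={a, c}
  B9: | IN={a, c} | OUT={}

Merge at B6: OUT[B6] = IN[B7] = {a, c, e}

Answer: {a, c, e}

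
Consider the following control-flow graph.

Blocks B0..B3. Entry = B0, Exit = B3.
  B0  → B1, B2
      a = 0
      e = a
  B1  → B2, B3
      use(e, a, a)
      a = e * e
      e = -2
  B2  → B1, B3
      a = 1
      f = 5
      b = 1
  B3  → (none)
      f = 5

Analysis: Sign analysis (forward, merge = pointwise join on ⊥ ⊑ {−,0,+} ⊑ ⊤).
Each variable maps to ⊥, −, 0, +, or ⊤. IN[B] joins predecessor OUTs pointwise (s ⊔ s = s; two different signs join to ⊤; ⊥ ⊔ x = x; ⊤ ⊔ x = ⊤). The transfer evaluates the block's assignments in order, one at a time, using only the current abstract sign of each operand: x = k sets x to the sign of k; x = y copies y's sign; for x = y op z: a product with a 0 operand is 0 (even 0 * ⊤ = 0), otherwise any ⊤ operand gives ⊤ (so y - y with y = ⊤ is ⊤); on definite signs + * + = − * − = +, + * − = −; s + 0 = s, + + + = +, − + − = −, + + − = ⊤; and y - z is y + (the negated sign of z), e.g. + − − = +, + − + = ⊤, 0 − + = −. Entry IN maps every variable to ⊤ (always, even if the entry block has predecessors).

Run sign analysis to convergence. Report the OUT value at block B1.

Answer: {a: ⊤, b: ⊤, c: ⊤, d: ⊤, e: -, f: ⊤}

Trace:
Per-block solution:
  B0: | IN=(all ⊤) | OUT={a:0, e:0; rest ⊤}
  B1: | IN=(all ⊤) | OUT={e:-; rest ⊤}
  B2: | IN=(all ⊤) | OUT={a:+, b:+, f:+; rest ⊤}
  B3: | IN=(all ⊤) | OUT={f:+; rest ⊤}

Merge at B1: IN[B1] = OUT[B0] ⊔ OUT[B2] = {a: ⊤, b: ⊤, c: ⊤, d: ⊤, e: ⊤, f: ⊤}
Applying B1's transfer function to that IN value gives OUT[B1] (row B1 above).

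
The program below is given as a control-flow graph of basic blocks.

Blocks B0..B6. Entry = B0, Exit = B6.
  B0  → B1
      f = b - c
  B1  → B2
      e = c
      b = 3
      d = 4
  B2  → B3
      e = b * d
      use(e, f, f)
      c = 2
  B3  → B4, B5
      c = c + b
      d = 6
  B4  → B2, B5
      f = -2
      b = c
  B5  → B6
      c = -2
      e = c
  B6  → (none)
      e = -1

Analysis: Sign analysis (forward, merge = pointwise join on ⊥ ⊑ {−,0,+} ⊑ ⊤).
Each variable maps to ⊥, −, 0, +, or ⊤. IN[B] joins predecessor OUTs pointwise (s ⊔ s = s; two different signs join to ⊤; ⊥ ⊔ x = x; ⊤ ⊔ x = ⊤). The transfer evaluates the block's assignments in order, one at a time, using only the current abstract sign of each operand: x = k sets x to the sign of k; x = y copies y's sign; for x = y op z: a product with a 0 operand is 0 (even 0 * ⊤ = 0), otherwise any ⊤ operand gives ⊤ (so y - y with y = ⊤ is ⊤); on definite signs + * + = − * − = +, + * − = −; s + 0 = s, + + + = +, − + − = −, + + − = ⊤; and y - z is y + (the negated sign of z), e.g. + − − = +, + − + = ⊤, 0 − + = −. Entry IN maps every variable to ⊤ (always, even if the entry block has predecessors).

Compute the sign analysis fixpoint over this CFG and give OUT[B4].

Answer: {a: ⊤, b: +, c: +, d: +, e: +, f: -}

Trace:
Per-block solution:
  B0:   IN=(all ⊤)   OUT=(all ⊤)
  B1:   IN=(all ⊤)   OUT={b:+, d:+; rest ⊤}
  B2:   IN={b:+, d:+; rest ⊤}   OUT={b:+, c:+, d:+, e:+; rest ⊤}
  B3:   IN={b:+, c:+, d:+, e:+; rest ⊤}   OUT={b:+, c:+, d:+, e:+; rest ⊤}
  B4:   IN={b:+, c:+, d:+, e:+; rest ⊤}   OUT={b:+, c:+, d:+, e:+, f:-; rest ⊤}
  B5:   IN={b:+, c:+, d:+, e:+; rest ⊤}   OUT={b:+, c:-, d:+, e:-; rest ⊤}
  B6:   IN={b:+, c:-, d:+, e:-; rest ⊤}   OUT={b:+, c:-, d:+, e:-; rest ⊤}

Merge at B4: IN[B4] = OUT[B3] = {a: ⊤, b: +, c: +, d: +, e: +, f: ⊤}
Applying B4's transfer function to that IN value gives OUT[B4] (row B4 above).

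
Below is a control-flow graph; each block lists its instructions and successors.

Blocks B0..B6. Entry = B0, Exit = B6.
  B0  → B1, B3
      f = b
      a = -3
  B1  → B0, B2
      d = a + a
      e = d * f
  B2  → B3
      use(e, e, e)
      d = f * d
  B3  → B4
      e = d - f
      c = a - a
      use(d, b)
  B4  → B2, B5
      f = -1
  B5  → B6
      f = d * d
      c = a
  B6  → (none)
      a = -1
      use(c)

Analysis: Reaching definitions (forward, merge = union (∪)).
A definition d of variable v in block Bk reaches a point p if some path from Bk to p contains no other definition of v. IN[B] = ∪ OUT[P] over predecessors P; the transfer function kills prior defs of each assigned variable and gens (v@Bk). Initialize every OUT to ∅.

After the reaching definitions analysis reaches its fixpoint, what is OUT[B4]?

Per-block solution:
  B0: | IN={a@B0, d@B1, e@B1, f@B0} | OUT={a@B0, d@B1, e@B1, f@B0}
  B1: | IN={a@B0, d@B1, e@B1, f@B0} | OUT={a@B0, d@B1, e@B1, f@B0}
  B2: | IN={a@B0, c@B3, d@B1, d@B2, e@B1, e@B3, f@B0, f@B4} | OUT={a@B0, c@B3, d@B2, e@B1, e@B3, f@B0, f@B4}
  B3: | IN={a@B0, c@B3, d@B1, d@B2, e@B1, e@B3, f@B0, f@B4} | OUT={a@B0, c@B3, d@B1, d@B2, e@B3, f@B0, f@B4}
  B4: | IN={a@B0, c@B3, d@B1, d@B2, e@B3, f@B0, f@B4} | OUT={a@B0, c@B3, d@B1, d@B2, e@B3, f@B4}
  B5: | IN={a@B0, c@B3, d@B1, d@B2, e@B3, f@B4} | OUT={a@B0, c@B5, d@B1, d@B2, e@B3, f@B5}
  B6: | IN={a@B0, c@B5, d@B1, d@B2, e@B3, f@B5} | OUT={a@B6, c@B5, d@B1, d@B2, e@B3, f@B5}

Merge at B4: IN[B4] = OUT[B3] = {a@B0, c@B3, d@B1, d@B2, e@B3, f@B0, f@B4}
Applying B4's transfer function to that IN value gives OUT[B4] (row B4 above).

Answer: {a@B0, c@B3, d@B1, d@B2, e@B3, f@B4}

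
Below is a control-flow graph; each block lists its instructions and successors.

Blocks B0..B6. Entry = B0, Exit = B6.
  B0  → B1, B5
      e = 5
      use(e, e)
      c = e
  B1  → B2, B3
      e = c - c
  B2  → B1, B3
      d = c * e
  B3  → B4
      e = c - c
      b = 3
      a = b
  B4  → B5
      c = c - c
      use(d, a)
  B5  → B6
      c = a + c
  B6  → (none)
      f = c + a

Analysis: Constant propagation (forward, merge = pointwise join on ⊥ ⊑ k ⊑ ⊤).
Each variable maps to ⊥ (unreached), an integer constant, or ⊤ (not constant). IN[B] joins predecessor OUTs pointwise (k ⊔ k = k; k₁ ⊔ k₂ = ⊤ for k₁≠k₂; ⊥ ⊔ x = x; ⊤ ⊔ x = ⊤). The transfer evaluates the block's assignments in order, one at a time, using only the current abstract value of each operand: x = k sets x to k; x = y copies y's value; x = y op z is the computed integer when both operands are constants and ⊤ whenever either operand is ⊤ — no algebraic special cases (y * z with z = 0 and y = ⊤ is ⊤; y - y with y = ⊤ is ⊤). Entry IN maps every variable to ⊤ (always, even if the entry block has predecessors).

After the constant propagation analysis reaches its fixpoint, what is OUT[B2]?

Answer: {a: ⊤, b: ⊤, c: 5, d: 0, e: 0, f: ⊤}

Working:
Per-block solution:
  B0:  IN=(all ⊤)  OUT={c:5, e:5; rest ⊤}
  B1:  IN={c:5; rest ⊤}  OUT={c:5, e:0; rest ⊤}
  B2:  IN={c:5, e:0; rest ⊤}  OUT={c:5, d:0, e:0; rest ⊤}
  B3:  IN={c:5, e:0; rest ⊤}  OUT={a:3, b:3, c:5, e:0; rest ⊤}
  B4:  IN={a:3, b:3, c:5, e:0; rest ⊤}  OUT={a:3, b:3, c:0, e:0; rest ⊤}
  B5:  IN=(all ⊤)  OUT=(all ⊤)
  B6:  IN=(all ⊤)  OUT=(all ⊤)

Merge at B2: IN[B2] = OUT[B1] = {a: ⊤, b: ⊤, c: 5, d: ⊤, e: 0, f: ⊤}
Applying B2's transfer function to that IN value gives OUT[B2] (row B2 above).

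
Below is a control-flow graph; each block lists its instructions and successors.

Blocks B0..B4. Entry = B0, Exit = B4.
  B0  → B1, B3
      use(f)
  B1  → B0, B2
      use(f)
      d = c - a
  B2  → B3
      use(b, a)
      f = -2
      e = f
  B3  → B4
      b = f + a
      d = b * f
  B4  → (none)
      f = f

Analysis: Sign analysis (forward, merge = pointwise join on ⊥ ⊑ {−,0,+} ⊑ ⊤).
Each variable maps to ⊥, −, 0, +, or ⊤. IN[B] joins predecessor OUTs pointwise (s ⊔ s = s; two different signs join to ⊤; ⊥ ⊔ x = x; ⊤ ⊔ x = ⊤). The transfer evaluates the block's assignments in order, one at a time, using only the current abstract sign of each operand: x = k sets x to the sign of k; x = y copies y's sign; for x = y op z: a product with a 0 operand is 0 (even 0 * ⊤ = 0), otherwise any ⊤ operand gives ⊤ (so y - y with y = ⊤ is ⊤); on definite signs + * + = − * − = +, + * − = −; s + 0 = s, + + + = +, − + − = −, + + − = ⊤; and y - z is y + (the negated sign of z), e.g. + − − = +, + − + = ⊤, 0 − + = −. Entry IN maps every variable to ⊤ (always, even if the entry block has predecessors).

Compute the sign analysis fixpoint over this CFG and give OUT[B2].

Answer: {a: ⊤, b: ⊤, c: ⊤, d: ⊤, e: -, f: -}

Working:
Converged values:
  B0: | IN=(all ⊤) | OUT=(all ⊤)
  B1: | IN=(all ⊤) | OUT=(all ⊤)
  B2: | IN=(all ⊤) | OUT={e:-, f:-; rest ⊤}
  B3: | IN=(all ⊤) | OUT=(all ⊤)
  B4: | IN=(all ⊤) | OUT=(all ⊤)

Merge at B2: IN[B2] = OUT[B1] = {a: ⊤, b: ⊤, c: ⊤, d: ⊤, e: ⊤, f: ⊤}
Applying B2's transfer function to that IN value gives OUT[B2] (row B2 above).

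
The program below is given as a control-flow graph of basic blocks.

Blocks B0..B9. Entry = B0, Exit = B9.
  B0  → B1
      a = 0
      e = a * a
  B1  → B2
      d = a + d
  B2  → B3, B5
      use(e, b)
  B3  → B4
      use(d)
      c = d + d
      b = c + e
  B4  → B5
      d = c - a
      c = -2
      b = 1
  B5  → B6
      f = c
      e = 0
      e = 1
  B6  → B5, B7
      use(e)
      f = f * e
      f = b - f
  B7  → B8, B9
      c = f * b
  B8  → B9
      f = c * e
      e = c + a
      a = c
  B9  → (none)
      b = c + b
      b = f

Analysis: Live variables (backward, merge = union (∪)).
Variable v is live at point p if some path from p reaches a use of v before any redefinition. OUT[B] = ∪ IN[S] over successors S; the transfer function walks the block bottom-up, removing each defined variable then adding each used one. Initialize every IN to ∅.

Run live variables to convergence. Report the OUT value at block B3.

Converged values:
  B0: | IN={b, c, d} | OUT={a, b, c, d, e}
  B1: | IN={a, b, c, d, e} | OUT={a, b, c, d, e}
  B2: | IN={a, b, c, d, e} | OUT={a, b, c, d, e}
  B3: | IN={a, d, e} | OUT={a, c}
  B4: | IN={a, c} | OUT={a, b, c}
  B5: | IN={a, b, c} | OUT={a, b, c, e, f}
  B6: | IN={a, b, c, e, f} | OUT={a, b, c, e, f}
  B7: | IN={a, b, e, f} | OUT={a, b, c, e, f}
  B8: | IN={a, b, c, e} | OUT={b, c, f}
  B9: | IN={b, c, f} | OUT={}

Merge at B3: OUT[B3] = IN[B4] = {a, c}

Answer: {a, c}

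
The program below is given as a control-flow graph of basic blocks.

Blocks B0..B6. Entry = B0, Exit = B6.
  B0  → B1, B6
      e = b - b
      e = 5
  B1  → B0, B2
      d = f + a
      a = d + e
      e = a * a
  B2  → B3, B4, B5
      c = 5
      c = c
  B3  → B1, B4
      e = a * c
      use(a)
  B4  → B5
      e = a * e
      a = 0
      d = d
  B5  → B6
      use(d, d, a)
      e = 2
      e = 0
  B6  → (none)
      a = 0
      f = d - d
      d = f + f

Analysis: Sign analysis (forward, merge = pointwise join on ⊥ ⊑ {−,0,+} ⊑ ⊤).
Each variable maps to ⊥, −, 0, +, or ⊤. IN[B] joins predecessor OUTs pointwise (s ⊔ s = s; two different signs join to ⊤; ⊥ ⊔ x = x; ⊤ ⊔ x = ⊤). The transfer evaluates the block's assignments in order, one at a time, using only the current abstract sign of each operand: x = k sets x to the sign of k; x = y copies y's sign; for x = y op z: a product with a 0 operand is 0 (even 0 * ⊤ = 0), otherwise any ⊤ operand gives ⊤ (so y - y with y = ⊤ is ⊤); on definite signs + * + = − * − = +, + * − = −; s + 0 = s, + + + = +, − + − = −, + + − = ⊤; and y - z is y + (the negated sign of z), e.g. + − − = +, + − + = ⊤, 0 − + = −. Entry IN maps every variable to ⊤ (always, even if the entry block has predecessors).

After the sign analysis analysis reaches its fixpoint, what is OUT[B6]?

Answer: {a: 0, b: ⊤, c: ⊤, d: ⊤, e: ⊤, f: ⊤}

Working:
Fixpoint table:
  B0:   IN=(all ⊤)   OUT={e:+; rest ⊤}
  B1:   IN=(all ⊤)   OUT=(all ⊤)
  B2:   IN=(all ⊤)   OUT={c:+; rest ⊤}
  B3:   IN={c:+; rest ⊤}   OUT={c:+; rest ⊤}
  B4:   IN={c:+; rest ⊤}   OUT={a:0, c:+; rest ⊤}
  B5:   IN={c:+; rest ⊤}   OUT={c:+, e:0; rest ⊤}
  B6:   IN=(all ⊤)   OUT={a:0; rest ⊤}

Merge at B6: IN[B6] = OUT[B0] ⊔ OUT[B5] = {a: ⊤, b: ⊤, c: ⊤, d: ⊤, e: ⊤, f: ⊤}
Applying B6's transfer function to that IN value gives OUT[B6] (row B6 above).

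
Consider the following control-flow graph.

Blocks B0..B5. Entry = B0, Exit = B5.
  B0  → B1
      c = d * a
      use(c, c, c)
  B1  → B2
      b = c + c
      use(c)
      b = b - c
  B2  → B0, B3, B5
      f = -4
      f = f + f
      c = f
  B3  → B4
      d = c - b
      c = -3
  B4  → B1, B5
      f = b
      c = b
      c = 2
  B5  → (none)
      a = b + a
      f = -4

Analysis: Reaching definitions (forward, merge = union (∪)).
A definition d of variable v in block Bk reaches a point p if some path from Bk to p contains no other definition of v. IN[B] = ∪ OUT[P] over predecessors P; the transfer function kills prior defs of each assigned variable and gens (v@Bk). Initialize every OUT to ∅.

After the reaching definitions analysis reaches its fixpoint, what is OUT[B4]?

Per-block solution:
  B0:   IN={b@B1, c@B2, d@B3, f@B2}   OUT={b@B1, c@B0, d@B3, f@B2}
  B1:   IN={b@B1, c@B0, c@B4, d@B3, f@B2, f@B4}   OUT={b@B1, c@B0, c@B4, d@B3, f@B2, f@B4}
  B2:   IN={b@B1, c@B0, c@B4, d@B3, f@B2, f@B4}   OUT={b@B1, c@B2, d@B3, f@B2}
  B3:   IN={b@B1, c@B2, d@B3, f@B2}   OUT={b@B1, c@B3, d@B3, f@B2}
  B4:   IN={b@B1, c@B3, d@B3, f@B2}   OUT={b@B1, c@B4, d@B3, f@B4}
  B5:   IN={b@B1, c@B2, c@B4, d@B3, f@B2, f@B4}   OUT={a@B5, b@B1, c@B2, c@B4, d@B3, f@B5}

Merge at B4: IN[B4] = OUT[B3] = {b@B1, c@B3, d@B3, f@B2}
Applying B4's transfer function to that IN value gives OUT[B4] (row B4 above).

Answer: {b@B1, c@B4, d@B3, f@B4}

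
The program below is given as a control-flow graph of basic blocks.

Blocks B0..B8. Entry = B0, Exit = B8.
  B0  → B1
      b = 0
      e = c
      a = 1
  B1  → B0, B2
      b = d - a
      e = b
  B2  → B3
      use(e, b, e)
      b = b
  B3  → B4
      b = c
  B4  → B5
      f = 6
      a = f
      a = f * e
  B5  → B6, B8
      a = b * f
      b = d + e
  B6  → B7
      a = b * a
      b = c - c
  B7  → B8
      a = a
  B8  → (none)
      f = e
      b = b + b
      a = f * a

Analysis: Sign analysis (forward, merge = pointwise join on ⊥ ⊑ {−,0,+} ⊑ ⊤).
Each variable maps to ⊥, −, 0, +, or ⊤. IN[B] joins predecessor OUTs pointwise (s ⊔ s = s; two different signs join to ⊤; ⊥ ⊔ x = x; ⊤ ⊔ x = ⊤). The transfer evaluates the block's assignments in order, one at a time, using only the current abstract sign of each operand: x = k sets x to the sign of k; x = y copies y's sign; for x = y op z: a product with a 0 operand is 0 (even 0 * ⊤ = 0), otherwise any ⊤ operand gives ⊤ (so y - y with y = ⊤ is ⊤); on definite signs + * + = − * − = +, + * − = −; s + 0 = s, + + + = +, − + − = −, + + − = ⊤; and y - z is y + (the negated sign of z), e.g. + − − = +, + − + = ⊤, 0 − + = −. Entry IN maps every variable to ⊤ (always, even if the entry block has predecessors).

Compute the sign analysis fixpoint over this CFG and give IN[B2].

Fixpoint table:
  B0:  IN=(all ⊤)  OUT={a:+, b:0; rest ⊤}
  B1:  IN={a:+, b:0; rest ⊤}  OUT={a:+; rest ⊤}
  B2:  IN={a:+; rest ⊤}  OUT={a:+; rest ⊤}
  B3:  IN={a:+; rest ⊤}  OUT={a:+; rest ⊤}
  B4:  IN={a:+; rest ⊤}  OUT={f:+; rest ⊤}
  B5:  IN={f:+; rest ⊤}  OUT={f:+; rest ⊤}
  B6:  IN={f:+; rest ⊤}  OUT={f:+; rest ⊤}
  B7:  IN={f:+; rest ⊤}  OUT={f:+; rest ⊤}
  B8:  IN={f:+; rest ⊤}  OUT=(all ⊤)

Merge at B2: IN[B2] = OUT[B1] = {a: +, b: ⊤, c: ⊤, d: ⊤, e: ⊤, f: ⊤}

Answer: {a: +, b: ⊤, c: ⊤, d: ⊤, e: ⊤, f: ⊤}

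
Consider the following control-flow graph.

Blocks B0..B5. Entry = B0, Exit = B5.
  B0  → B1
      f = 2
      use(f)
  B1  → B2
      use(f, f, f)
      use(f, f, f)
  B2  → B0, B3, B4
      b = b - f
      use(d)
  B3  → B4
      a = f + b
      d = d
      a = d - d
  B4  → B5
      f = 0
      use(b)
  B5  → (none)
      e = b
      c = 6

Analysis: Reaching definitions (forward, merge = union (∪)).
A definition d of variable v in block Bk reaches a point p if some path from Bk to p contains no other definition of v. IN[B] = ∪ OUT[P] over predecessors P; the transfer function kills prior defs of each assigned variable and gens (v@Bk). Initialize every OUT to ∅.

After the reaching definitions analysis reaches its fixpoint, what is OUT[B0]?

Answer: {b@B2, f@B0}

Working:
Per-block solution:
  B0:   IN={b@B2, f@B0}   OUT={b@B2, f@B0}
  B1:   IN={b@B2, f@B0}   OUT={b@B2, f@B0}
  B2:   IN={b@B2, f@B0}   OUT={b@B2, f@B0}
  B3:   IN={b@B2, f@B0}   OUT={a@B3, b@B2, d@B3, f@B0}
  B4:   IN={a@B3, b@B2, d@B3, f@B0}   OUT={a@B3, b@B2, d@B3, f@B4}
  B5:   IN={a@B3, b@B2, d@B3, f@B4}   OUT={a@B3, b@B2, c@B5, d@B3, e@B5, f@B4}

Merge at B0 (entry node, so the boundary value {} is joined with the incoming edge(s)): IN[B0] = {} ⊔ OUT[B2] = {b@B2, f@B0}
Applying B0's transfer function to that IN value gives OUT[B0] (row B0 above).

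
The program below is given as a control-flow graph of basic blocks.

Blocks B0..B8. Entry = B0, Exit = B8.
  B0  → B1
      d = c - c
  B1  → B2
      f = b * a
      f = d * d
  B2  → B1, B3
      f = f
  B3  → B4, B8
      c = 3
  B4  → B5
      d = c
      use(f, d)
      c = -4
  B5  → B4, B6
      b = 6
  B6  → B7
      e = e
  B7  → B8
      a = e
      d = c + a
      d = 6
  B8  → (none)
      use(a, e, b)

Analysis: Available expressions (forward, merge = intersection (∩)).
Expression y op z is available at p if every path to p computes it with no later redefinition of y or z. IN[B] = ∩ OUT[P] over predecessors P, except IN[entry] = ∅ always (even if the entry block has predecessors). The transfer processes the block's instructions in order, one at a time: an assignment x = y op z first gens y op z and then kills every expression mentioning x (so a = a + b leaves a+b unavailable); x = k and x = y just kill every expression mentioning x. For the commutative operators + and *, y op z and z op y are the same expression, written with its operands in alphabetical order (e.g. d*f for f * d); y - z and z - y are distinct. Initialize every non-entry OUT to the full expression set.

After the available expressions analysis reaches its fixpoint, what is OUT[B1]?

Converged values:
  B0:  IN={}  OUT={c-c}
  B1:  IN={c-c}  OUT={a*b, c-c, d*d}
  B2:  IN={a*b, c-c, d*d}  OUT={a*b, c-c, d*d}
  B3:  IN={a*b, c-c, d*d}  OUT={a*b, d*d}
  B4:  IN={}  OUT={}
  B5:  IN={}  OUT={}
  B6:  IN={}  OUT={}
  B7:  IN={}  OUT={a+c}
  B8:  IN={}  OUT={}

Merge at B1: IN[B1] = OUT[B0] ∩ OUT[B2] = {c-c}
Applying B1's transfer function to that IN value gives OUT[B1] (row B1 above).

Answer: {a*b, c-c, d*d}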